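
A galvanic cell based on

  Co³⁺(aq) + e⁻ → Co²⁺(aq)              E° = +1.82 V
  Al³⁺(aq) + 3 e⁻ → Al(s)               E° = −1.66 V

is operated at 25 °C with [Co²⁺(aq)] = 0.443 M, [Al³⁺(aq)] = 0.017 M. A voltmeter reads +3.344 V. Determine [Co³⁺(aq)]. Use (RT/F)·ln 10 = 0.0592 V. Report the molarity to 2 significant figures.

0.00057 M

Co³⁺/Co²⁺ is the cathode (higher E°); E°cell = +1.82 − (−1.66) = +3.48 V with n = 3.
From the Nernst equation, log Q = n(E° − E)/0.0592 = 3·(+3.48 − (+3.344))/0.0592 = 6.892.
For 3 Co³⁺(aq) + Al(s) → 3 Co²⁺(aq) + Al³⁺(aq), the reaction quotient is Q = ([Co²⁺(aq)]^3·[Al³⁺(aq)]) / [Co³⁺(aq)]^3.
Isolating [Co³⁺(aq)] in Q = 10^{6.892} yields log [Co³⁺(aq)] = −3.241, i.e. 0.00057 M.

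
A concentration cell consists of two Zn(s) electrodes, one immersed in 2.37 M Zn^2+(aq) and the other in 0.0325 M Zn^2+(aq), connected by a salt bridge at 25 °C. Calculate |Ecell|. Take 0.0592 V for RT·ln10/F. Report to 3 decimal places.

0.055 V

For a concentration cell E°cell = 0, since both electrodes use the same couple.
The compartment with the higher Zn^2+(aq) concentration (2.37 M) acts as the cathode; ions are reduced there and produced at the dilute (0.0325 M) anode.
With n = 2, Ecell = −(0.0592/2)·log([dilute]/[conc]) = −(0.0592/2)·log(0.0325/2.37) = +0.055 V.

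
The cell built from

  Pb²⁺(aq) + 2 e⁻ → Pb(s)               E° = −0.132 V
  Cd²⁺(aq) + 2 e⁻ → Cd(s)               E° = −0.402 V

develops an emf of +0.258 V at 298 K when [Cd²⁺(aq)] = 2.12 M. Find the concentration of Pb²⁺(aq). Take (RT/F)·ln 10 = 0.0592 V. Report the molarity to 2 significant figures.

0.83 M

With Pb²⁺/Pb at the cathode and Cd²⁺/Cd at the anode, E°cell = −0.132 − (−0.402) = +0.270 V (n = 2).
Since E = E° − (0.0592/n)·log Q, log Q = n(E° − E)/0.0592 = 0.405.
Balancing electrons gives Pb²⁺(aq) + Cd(s) → Pb(s) + Cd²⁺(aq); thus Q = [Cd²⁺(aq)] / [Pb²⁺(aq)].
Substituting the known concentrations and solving, log [Pb²⁺(aq)] = −0.079 and [Pb²⁺(aq)] = 0.83 M.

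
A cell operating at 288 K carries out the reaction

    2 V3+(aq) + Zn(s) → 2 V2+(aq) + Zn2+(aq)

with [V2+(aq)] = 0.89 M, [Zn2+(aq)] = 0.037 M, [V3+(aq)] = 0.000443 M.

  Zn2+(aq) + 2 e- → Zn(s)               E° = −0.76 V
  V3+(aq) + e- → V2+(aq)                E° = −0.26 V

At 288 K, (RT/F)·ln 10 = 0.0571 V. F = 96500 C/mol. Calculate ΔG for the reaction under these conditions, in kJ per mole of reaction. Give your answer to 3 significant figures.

E°cell = −0.26 − (−0.76) = +0.50 V; the balanced reaction transfers n = 2 electrons.
Q = ([V2+(aq)]^2·[Zn2+(aq)]) / [V3+(aq)]^2 = 1.49×10^5, so log Q = 5.174 and E = +0.50 − (0.0571/2)(5.174) = +0.3523 V.
Then ΔG = −nFE = −2 × 96500 × +0.3523 J/mol = −68.0 kJ/mol.

−68.0 kJ/mol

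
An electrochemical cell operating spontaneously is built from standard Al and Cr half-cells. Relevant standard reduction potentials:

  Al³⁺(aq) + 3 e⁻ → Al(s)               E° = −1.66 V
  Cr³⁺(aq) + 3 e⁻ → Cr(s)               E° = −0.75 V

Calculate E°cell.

+0.91 V

Of the two couples in this cell, the one with the more positive reduction potential is reduced at the cathode: here that is Cr³⁺/Cr (−0.75 V); Al³⁺/Al (−1.66 V) is the anode.
E°cell = E°(cathode) − E°(anode) = −0.75 − (−1.66) = +0.91 V.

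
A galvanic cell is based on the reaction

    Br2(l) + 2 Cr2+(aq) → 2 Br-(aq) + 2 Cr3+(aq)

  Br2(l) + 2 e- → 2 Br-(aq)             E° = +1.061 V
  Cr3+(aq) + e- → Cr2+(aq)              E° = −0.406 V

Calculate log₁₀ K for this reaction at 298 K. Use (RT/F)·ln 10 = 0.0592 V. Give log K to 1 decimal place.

log K = 49.6

The Br₂/Br⁻ couple is reduced (cathode); E°cell = +1.061 − (−0.406) = +1.467 V with n = 2.
At equilibrium E = 0, so log K = nE°cell / 0.0592 = (2)(+1.467) / 0.0592 = 49.6.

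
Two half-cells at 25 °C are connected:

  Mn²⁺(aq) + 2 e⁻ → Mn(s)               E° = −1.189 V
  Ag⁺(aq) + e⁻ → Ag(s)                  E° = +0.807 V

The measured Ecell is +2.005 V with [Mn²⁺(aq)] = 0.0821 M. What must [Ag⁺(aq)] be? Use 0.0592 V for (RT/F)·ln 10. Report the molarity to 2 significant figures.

The Ag⁺/Ag couple has the larger reduction potential, so it is the cathode: E°cell = +0.807 − (−1.189) = +1.996 V and n = 2.
Since E = E° − (0.0592/n)·log Q, log Q = n(E° − E)/0.0592 = −0.304.
For 2 Ag⁺(aq) + Mn(s) → 2 Ag(s) + Mn²⁺(aq), the reaction quotient is Q = [Mn²⁺(aq)] / [Ag⁺(aq)]^2.
Isolating [Ag⁺(aq)] in Q = 10^{−0.304} yields log [Ag⁺(aq)] = −0.391, i.e. 0.41 M.

0.41 M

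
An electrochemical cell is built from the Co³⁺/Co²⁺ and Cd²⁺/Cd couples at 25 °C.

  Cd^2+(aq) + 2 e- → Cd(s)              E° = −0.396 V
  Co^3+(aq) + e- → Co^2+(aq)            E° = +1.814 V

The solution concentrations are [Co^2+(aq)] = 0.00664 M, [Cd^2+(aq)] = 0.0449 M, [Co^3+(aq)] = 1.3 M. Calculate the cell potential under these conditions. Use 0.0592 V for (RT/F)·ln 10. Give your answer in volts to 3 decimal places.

+2.386 V

Co³⁺/Co²⁺ is reduced (cathode, E° = +1.814 V) and Cd²⁺/Cd is oxidized (anode).
The standard potential is +1.814 − (−0.396) = +2.210 V and the balanced reaction transfers n = 2 electrons.
Balancing gives 2 Co^3+(aq) + Cd(s) → 2 Co^2+(aq) + Cd^2+(aq); hence Q = ([Co^2+(aq)]^2·[Cd^2+(aq)]) / [Co^3+(aq)]^2 = 1.17×10^−6 (log Q = −5.931).
By the Nernst equation, E = +2.210 − (0.0592/2)·(−5.931) = +2.386 V.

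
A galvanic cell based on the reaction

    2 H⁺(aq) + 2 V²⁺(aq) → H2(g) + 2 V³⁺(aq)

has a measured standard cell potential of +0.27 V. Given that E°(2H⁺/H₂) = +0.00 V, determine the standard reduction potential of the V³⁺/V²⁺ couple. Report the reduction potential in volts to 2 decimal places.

In the reaction as written the 2H⁺/H₂ couple is reduced (cathode) and V³⁺/V²⁺ is oxidized (anode), so E°cell = E°(2H⁺/H₂) − E°(V³⁺/V²⁺).
E°(V³⁺/V²⁺) = E°(cathode) − E°cell = +0.00 − (+0.27) = −0.27 V.

−0.27 V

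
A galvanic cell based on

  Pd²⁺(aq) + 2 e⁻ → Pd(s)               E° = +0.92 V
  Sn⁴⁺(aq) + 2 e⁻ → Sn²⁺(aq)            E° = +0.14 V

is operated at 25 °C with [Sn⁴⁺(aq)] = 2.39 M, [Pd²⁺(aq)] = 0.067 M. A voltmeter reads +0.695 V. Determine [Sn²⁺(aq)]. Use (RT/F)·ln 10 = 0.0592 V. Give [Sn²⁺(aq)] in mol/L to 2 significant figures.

0.048 M

The Pd²⁺/Pd couple has the larger reduction potential, so it is the cathode: E°cell = +0.92 − (+0.14) = +0.78 V and n = 2.
Since E = E° − (0.0592/n)·log Q, log Q = n(E° − E)/0.0592 = 2.872.
For Pd²⁺(aq) + Sn²⁺(aq) → Pd(s) + Sn⁴⁺(aq), the reaction quotient is Q = [Sn⁴⁺(aq)] / ([Pd²⁺(aq)]·[Sn²⁺(aq)]).
Isolating [Sn²⁺(aq)] in Q = 10^{2.872} yields log [Sn²⁺(aq)] = −1.320, i.e. 0.048 M.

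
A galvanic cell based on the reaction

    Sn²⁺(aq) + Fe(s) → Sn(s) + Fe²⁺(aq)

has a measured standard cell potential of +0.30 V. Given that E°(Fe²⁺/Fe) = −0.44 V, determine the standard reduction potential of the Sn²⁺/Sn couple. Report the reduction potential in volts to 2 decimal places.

In the reaction as written the Sn²⁺/Sn couple is reduced (cathode) and Fe²⁺/Fe is oxidized (anode), so E°cell = E°(Sn²⁺/Sn) − E°(Fe²⁺/Fe).
E°(Sn²⁺/Sn) = E°cell + E°(anode) = +0.30 + (−0.44) = −0.14 V.

−0.14 V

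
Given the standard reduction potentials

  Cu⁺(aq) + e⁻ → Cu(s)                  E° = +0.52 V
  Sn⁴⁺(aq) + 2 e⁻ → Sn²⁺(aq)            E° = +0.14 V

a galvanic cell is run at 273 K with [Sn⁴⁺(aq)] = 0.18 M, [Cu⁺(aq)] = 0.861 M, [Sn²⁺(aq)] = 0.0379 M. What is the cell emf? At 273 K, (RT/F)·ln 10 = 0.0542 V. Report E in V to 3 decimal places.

Cu⁺/Cu is reduced (cathode, E° = +0.52 V) and Sn⁴⁺/Sn²⁺ is oxidized (anode).
E°cell = +0.52 − (+0.14) = +0.38 V, with n = 2 electrons transferred.
The balanced reaction is 2 Cu⁺(aq) + Sn²⁺(aq) → 2 Cu(s) + Sn⁴⁺(aq), so Q = [Sn⁴⁺(aq)] / ([Cu⁺(aq)]^2·[Sn²⁺(aq)]) = 6.41 and log Q = 0.807.
E = E° − (0.0542/n)·log Q = +0.38 − (0.0542/2)(0.807) = +0.358 V.

+0.358 V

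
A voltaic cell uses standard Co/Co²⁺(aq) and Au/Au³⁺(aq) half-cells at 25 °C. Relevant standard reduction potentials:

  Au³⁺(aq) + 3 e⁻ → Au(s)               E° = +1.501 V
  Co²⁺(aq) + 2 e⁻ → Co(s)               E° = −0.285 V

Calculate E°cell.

+1.786 V

Of the two couples in this cell, the one with the more positive reduction potential is reduced at the cathode: here that is Au³⁺/Au (+1.501 V); Co²⁺/Co (−0.285 V) is the anode.
E°cell = E°(cathode) − E°(anode) = +1.501 − (−0.285) = +1.786 V.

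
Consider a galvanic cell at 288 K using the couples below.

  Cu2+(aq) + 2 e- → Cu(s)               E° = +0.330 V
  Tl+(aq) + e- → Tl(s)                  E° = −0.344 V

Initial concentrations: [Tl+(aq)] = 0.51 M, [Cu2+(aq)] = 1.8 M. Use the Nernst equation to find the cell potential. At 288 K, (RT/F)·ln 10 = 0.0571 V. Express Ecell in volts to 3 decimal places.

The Cu²⁺/Cu couple has the more positive E°, so it is the cathode; Tl⁺/Tl is the anode.
E°cell = +0.330 − (−0.344) = +0.674 V, with n = 2 electrons transferred.
For the overall reaction Cu2+(aq) + 2 Tl(s) → Cu(s) + 2 Tl+(aq), Q = [Tl+(aq)]^2 / [Cu2+(aq)] = 0.144, giving log Q = −0.840.
Applying E = E° − (RT ln10/nF)·log Q gives +0.674 − (0.0571/2)(−0.840) = +0.698 V.

+0.698 V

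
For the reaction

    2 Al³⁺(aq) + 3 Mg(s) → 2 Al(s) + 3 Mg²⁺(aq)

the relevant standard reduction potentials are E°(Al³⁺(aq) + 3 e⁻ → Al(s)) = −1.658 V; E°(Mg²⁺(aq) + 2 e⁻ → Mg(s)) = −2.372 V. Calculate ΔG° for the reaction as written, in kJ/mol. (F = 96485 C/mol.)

−413 kJ/mol

In the reaction as written Al³⁺(aq) is reduced, so the Al³⁺/Al couple is the cathode and Mg²⁺/Mg is the anode.
E°cell = −1.658 − (−2.372) = +0.714 V; balancing electrons gives n = 6.
ΔG° = −nFE°cell = −(6)(96485)(+0.714) J/mol = −413 kJ/mol.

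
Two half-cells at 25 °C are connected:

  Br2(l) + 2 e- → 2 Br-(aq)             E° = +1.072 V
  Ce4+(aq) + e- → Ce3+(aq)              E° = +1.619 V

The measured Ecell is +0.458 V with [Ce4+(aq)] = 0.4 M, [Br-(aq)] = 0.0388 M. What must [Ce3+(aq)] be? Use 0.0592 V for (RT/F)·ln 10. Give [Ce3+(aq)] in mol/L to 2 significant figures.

Ce⁴⁺/Ce³⁺ is the cathode (higher E°); E°cell = +1.619 − (+1.072) = +0.547 V with n = 2.
From the Nernst equation, log Q = n(E° − E)/0.0592 = 2·(+0.547 − (+0.458))/0.0592 = 3.007.
Balancing electrons gives 2 Ce4+(aq) + 2 Br-(aq) → 2 Ce3+(aq) + Br2(l); thus Q = [Ce3+(aq)]^2 / ([Ce4+(aq)]^2·[Br-(aq)]^2).
Isolating [Ce3+(aq)] in Q = 10^{3.007} yields log [Ce3+(aq)] = −0.306, i.e. 0.49 M.

0.49 M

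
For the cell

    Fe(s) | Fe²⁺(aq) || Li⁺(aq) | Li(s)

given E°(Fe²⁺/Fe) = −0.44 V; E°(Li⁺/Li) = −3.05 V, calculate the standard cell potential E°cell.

−2.61 V

By convention the left-hand electrode in cell notation is the anode (oxidation) and the right-hand electrode is the cathode (reduction).
E°cell = E°(right) − E°(left) = −3.05 − (−0.44) = −2.61 V.
The negative sign shows that, as written, the cell would require an external voltage to drive the reaction.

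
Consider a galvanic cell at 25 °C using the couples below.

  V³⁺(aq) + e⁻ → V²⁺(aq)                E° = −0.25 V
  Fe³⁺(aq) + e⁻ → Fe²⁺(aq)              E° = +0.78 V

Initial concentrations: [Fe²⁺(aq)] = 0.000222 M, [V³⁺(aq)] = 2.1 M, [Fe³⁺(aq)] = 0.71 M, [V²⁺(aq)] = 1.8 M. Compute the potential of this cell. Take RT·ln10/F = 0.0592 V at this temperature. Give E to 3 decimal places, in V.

+1.234 V

The Fe³⁺/Fe²⁺ couple has the more positive E°, so it is the cathode; V³⁺/V²⁺ is the anode.
The standard potential is +0.78 − (−0.25) = +1.03 V and the balanced reaction transfers n = 1 electron.
Balancing gives Fe³⁺(aq) + V²⁺(aq) → Fe²⁺(aq) + V³⁺(aq); hence Q = ([Fe²⁺(aq)]·[V³⁺(aq)]) / ([Fe³⁺(aq)]·[V²⁺(aq)]) = 0.000365 (log Q = −3.438).
E = E° − (0.0592/n)·log Q = +1.03 − (0.0592/1)(−3.438) = +1.234 V.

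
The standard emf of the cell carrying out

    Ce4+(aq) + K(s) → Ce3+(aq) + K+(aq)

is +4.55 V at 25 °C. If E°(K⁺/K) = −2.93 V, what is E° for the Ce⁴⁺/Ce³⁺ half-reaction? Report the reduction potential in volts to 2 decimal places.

In the reaction as written the Ce⁴⁺/Ce³⁺ couple is reduced (cathode) and K⁺/K is oxidized (anode), so E°cell = E°(Ce⁴⁺/Ce³⁺) − E°(K⁺/K).
E°(Ce⁴⁺/Ce³⁺) = E°cell + E°(anode) = +4.55 + (−2.93) = +1.62 V.

+1.62 V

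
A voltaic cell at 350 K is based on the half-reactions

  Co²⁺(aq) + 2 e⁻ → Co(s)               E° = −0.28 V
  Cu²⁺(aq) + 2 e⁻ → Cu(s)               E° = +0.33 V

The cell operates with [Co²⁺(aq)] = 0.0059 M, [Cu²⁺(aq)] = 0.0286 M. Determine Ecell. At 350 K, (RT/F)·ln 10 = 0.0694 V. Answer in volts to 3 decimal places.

+0.634 V

Cu²⁺/Cu is reduced (cathode, E° = +0.33 V) and Co²⁺/Co is oxidized (anode).
The standard potential is +0.33 − (−0.28) = +0.61 V and the balanced reaction transfers n = 2 electrons.
Balancing gives Cu²⁺(aq) + Co(s) → Cu(s) + Co²⁺(aq); hence Q = [Co²⁺(aq)] / [Cu²⁺(aq)] = 0.206 (log Q = −0.686).
By the Nernst equation, E = +0.61 − (0.0694/2)·(−0.686) = +0.634 V.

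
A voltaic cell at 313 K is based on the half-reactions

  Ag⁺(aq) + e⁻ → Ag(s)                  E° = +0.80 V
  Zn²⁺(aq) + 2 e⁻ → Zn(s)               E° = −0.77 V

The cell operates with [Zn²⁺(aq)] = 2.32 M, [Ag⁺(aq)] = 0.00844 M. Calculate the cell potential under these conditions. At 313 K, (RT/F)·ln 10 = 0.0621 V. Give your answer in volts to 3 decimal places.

Since E°(Ag⁺/Ag) > E°(Zn²⁺/Zn), Ag⁺/Ag serves as the cathode.
The standard potential is +0.80 − (−0.77) = +1.57 V and the balanced reaction transfers n = 2 electrons.
Balancing gives 2 Ag⁺(aq) + Zn(s) → 2 Ag(s) + Zn²⁺(aq); hence Q = [Zn²⁺(aq)] / [Ag⁺(aq)]^2 = 3.26×10^4 (log Q = 4.513).
E = E° − (0.0621/n)·log Q = +1.57 − (0.0621/2)(4.513) = +1.430 V.

+1.430 V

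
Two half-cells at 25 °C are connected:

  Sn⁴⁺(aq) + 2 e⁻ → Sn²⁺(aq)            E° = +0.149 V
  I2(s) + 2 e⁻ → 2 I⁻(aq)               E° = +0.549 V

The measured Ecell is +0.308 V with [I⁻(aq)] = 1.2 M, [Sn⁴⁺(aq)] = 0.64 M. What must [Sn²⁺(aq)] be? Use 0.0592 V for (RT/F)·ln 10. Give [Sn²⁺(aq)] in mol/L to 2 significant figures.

The I₂/I⁻ couple has the larger reduction potential, so it is the cathode: E°cell = +0.549 − (+0.149) = +0.400 V and n = 2.
Rearranging E = E° − (0.0592/n)·log Q gives log Q = 2(+0.400 − (+0.308))/0.0592 = 3.108.
For I2(s) + Sn²⁺(aq) → 2 I⁻(aq) + Sn⁴⁺(aq), the reaction quotient is Q = ([I⁻(aq)]^2·[Sn⁴⁺(aq)]) / [Sn²⁺(aq)].
Solving for the unknown gives log [Sn²⁺(aq)] = −3.143, so [Sn²⁺(aq)] ≈ 0.00072 M.

0.00072 M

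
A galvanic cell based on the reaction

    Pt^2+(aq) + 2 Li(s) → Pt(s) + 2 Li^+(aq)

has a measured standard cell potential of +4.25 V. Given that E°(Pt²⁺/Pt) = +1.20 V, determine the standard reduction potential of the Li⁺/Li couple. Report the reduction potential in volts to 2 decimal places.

In the reaction as written the Pt²⁺/Pt couple is reduced (cathode) and Li⁺/Li is oxidized (anode), so E°cell = E°(Pt²⁺/Pt) − E°(Li⁺/Li).
E°(Li⁺/Li) = E°(cathode) − E°cell = +1.20 − (+4.25) = −3.05 V.

−3.05 V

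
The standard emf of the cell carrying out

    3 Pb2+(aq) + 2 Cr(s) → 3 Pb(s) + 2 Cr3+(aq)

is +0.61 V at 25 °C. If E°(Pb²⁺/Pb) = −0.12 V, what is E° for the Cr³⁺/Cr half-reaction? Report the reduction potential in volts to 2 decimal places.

In the reaction as written the Pb²⁺/Pb couple is reduced (cathode) and Cr³⁺/Cr is oxidized (anode), so E°cell = E°(Pb²⁺/Pb) − E°(Cr³⁺/Cr).
E°(Cr³⁺/Cr) = E°(cathode) − E°cell = −0.12 − (+0.61) = −0.73 V.

−0.73 V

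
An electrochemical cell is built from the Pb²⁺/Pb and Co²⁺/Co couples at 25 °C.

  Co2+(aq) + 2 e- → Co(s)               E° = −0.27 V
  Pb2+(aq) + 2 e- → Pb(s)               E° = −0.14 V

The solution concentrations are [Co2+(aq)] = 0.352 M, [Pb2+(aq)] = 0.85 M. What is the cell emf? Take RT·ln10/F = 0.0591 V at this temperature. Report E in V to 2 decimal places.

Pb²⁺/Pb is reduced (cathode, E° = −0.14 V) and Co²⁺/Co is oxidized (anode).
E°cell = E°cat − E°an = −0.14 − (−0.27) = +0.13 V; n = 2.
Balancing gives Pb2+(aq) + Co(s) → Pb(s) + Co2+(aq); hence Q = [Co2+(aq)] / [Pb2+(aq)] = 0.414 (log Q = −0.383).
By the Nernst equation, E = +0.13 − (0.0591/2)·(−0.383) = +0.14 V.

+0.14 V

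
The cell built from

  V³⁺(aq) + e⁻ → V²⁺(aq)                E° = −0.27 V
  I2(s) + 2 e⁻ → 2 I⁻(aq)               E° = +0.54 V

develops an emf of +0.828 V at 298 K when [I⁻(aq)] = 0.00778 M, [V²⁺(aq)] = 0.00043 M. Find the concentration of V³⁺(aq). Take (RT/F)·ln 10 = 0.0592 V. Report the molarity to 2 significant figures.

The I₂/I⁻ couple has the larger reduction potential, so it is the cathode: E°cell = +0.54 − (−0.27) = +0.81 V and n = 2.
Since E = E° − (0.0592/n)·log Q, log Q = n(E° − E)/0.0592 = −0.608.
The balanced reaction is I2(s) + 2 V²⁺(aq) → 2 I⁻(aq) + 2 V³⁺(aq), so Q = ([I⁻(aq)]^2·[V³⁺(aq)]^2) / [V²⁺(aq)]^2.
Solving for the unknown gives log [V³⁺(aq)] = −1.562, so [V³⁺(aq)] ≈ 0.027 M.

0.027 M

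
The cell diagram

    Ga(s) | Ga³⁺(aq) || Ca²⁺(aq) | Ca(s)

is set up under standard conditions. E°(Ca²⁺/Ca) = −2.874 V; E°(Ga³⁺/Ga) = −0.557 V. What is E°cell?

−2.317 V

By convention the left-hand electrode in cell notation is the anode (oxidation) and the right-hand electrode is the cathode (reduction).
E°cell = E°(right) − E°(left) = −2.874 − (−0.557) = −2.317 V.
The negative sign shows that, as written, the cell would require an external voltage to drive the reaction.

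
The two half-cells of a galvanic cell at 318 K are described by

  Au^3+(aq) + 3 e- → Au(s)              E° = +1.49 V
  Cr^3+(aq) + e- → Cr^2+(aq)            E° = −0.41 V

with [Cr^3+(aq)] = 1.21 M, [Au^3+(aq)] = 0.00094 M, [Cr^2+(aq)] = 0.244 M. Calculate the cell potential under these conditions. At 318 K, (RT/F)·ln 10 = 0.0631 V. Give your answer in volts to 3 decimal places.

Since E°(Au³⁺/Au) > E°(Cr³⁺/Cr²⁺), Au³⁺/Au serves as the cathode.
The standard potential is +1.49 − (−0.41) = +1.90 V and the balanced reaction transfers n = 3 electrons.
The balanced reaction is Au^3+(aq) + 3 Cr^2+(aq) → Au(s) + 3 Cr^3+(aq), so Q = [Cr^3+(aq)]^3 / ([Au^3+(aq)]·[Cr^2+(aq)]^3) = 1.3×10^5 and log Q = 5.113.
By the Nernst equation, E = +1.90 − (0.0631/3)·(5.113) = +1.792 V.

+1.792 V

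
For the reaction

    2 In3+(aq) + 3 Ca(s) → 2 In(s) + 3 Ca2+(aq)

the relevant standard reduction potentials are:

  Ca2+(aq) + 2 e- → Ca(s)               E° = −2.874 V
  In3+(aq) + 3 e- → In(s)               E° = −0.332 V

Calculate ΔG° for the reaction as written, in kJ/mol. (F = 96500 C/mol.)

−1472 kJ/mol

In the reaction as written In3+(aq) is reduced, so the In³⁺/In couple is the cathode and Ca²⁺/Ca is the anode.
E°cell = −0.332 − (−2.874) = +2.542 V; balancing electrons gives n = 6.
ΔG° = −nFE°cell = −(6)(96500)(+2.542) J/mol = −1472 kJ/mol.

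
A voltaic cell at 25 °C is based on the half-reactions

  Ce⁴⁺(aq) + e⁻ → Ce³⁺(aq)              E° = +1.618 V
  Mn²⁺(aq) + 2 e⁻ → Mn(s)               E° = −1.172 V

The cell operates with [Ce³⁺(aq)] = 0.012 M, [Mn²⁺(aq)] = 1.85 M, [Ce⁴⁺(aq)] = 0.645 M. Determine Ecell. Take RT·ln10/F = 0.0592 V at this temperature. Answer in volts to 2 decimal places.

+2.88 V

Since E°(Ce⁴⁺/Ce³⁺) > E°(Mn²⁺/Mn), Ce⁴⁺/Ce³⁺ serves as the cathode.
E°cell = +1.618 − (−1.172) = +2.790 V, with n = 2 electrons transferred.
For the overall reaction 2 Ce⁴⁺(aq) + Mn(s) → 2 Ce³⁺(aq) + Mn²⁺(aq), Q = ([Ce³⁺(aq)]^2·[Mn²⁺(aq)]) / [Ce⁴⁺(aq)]^2 = 0.00064, giving log Q = −3.194.
E = E° − (0.0592/n)·log Q = +2.790 − (0.0592/2)(−3.194) = +2.88 V.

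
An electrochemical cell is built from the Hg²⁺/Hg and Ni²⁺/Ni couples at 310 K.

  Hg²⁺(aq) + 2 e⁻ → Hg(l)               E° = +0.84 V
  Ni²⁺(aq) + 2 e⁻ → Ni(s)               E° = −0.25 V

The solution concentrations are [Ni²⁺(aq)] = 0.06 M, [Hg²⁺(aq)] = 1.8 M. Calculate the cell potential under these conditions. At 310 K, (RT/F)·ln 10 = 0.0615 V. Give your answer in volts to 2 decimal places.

Since E°(Hg²⁺/Hg) > E°(Ni²⁺/Ni), Hg²⁺/Hg serves as the cathode.
The standard potential is +0.84 − (−0.25) = +1.09 V and the balanced reaction transfers n = 2 electrons.
Balancing gives Hg²⁺(aq) + Ni(s) → Hg(l) + Ni²⁺(aq); hence Q = [Ni²⁺(aq)] / [Hg²⁺(aq)] = 0.0333 (log Q = −1.477).
Applying E = E° − (RT ln10/nF)·log Q gives +1.09 − (0.0615/2)(−1.477) = +1.14 V.

+1.14 V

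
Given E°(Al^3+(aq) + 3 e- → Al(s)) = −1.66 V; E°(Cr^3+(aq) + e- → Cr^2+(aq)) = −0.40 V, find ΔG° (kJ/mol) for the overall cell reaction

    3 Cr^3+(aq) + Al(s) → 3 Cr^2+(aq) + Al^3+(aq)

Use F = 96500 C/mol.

In the reaction as written Cr^3+(aq) is reduced, so the Cr³⁺/Cr²⁺ couple is the cathode and Al³⁺/Al is the anode.
E°cell = −0.40 − (−1.66) = +1.26 V; balancing electrons gives n = 3.
ΔG° = −nFE°cell = −(3)(96500)(+1.26) J/mol = −365 kJ/mol.

−365 kJ/mol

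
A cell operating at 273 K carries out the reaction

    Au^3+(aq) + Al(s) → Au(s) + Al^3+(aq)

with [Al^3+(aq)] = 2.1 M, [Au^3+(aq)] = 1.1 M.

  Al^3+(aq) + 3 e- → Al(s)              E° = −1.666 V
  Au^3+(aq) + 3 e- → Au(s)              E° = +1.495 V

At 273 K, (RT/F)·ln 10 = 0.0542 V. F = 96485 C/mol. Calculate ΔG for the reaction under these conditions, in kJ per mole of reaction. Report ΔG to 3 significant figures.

With Au³⁺/Au reduced at the cathode, E°cell = +1.495 − (−1.666) = +3.161 V and n = 3.
Here Q = [Al^3+(aq)] / [Au^3+(aq)] = 1.91 (log Q = 0.281), giving E = +3.161 − (0.0542/3)·(0.281) = +3.1559 V.
ΔG = −nFE = −(3)(96485)(+3.1559) J/mol = −913 kJ/mol.

−913 kJ/mol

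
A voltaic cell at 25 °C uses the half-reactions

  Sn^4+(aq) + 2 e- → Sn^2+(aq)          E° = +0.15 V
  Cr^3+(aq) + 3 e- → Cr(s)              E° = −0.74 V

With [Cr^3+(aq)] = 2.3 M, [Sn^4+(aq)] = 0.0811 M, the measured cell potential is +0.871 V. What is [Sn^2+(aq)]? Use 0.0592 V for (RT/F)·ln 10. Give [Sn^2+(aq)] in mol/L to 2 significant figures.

Sn⁴⁺/Sn²⁺ is the cathode (higher E°); E°cell = +0.15 − (−0.74) = +0.89 V with n = 6.
From the Nernst equation, log Q = n(E° − E)/0.0592 = 6·(+0.89 − (+0.871))/0.0592 = 1.926.
For 3 Sn^4+(aq) + 2 Cr(s) → 3 Sn^2+(aq) + 2 Cr^3+(aq), the reaction quotient is Q = ([Sn^2+(aq)]^3·[Cr^3+(aq)]^2) / [Sn^4+(aq)]^3.
Substituting the known concentrations and solving, log [Sn^2+(aq)] = −0.690 and [Sn^2+(aq)] = 0.20 M.

0.20 M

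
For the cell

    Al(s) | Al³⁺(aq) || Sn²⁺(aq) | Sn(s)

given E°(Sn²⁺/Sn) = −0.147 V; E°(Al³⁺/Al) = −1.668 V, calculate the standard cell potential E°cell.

+1.521 V

By convention the left-hand electrode in cell notation is the anode (oxidation) and the right-hand electrode is the cathode (reduction).
E°cell = E°(right) − E°(left) = −0.147 − (−1.668) = +1.521 V.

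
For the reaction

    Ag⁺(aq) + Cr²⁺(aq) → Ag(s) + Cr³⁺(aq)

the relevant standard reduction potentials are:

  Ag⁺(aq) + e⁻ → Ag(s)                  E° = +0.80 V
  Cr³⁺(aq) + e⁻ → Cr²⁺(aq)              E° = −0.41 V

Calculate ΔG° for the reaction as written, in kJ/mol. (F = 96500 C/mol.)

−117 kJ/mol

In the reaction as written Ag⁺(aq) is reduced, so the Ag⁺/Ag couple is the cathode and Cr³⁺/Cr²⁺ is the anode.
E°cell = +0.80 − (−0.41) = +1.21 V; balancing electrons gives n = 1.
ΔG° = −nFE°cell = −(1)(96500)(+1.21) J/mol = −117 kJ/mol.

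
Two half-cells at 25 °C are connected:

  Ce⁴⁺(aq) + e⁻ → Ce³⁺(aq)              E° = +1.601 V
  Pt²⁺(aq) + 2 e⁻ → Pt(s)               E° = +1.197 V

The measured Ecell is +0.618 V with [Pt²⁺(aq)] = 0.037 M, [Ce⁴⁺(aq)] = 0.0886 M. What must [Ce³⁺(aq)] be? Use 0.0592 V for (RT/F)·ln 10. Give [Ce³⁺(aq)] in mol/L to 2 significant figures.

The Ce⁴⁺/Ce³⁺ couple has the larger reduction potential, so it is the cathode: E°cell = +1.601 − (+1.197) = +0.404 V and n = 2.
Since E = E° − (0.0592/n)·log Q, log Q = n(E° − E)/0.0592 = −7.230.
Balancing electrons gives 2 Ce⁴⁺(aq) + Pt(s) → 2 Ce³⁺(aq) + Pt²⁺(aq); thus Q = ([Ce³⁺(aq)]^2·[Pt²⁺(aq)]) / [Ce⁴⁺(aq)]^2.
Substituting the known concentrations and solving, log [Ce³⁺(aq)] = −3.952 and [Ce³⁺(aq)] = 0.00011 M.

0.00011 M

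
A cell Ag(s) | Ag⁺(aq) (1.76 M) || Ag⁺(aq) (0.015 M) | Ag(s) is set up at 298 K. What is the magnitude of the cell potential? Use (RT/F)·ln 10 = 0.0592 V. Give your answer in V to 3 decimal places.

0.123 V

For a concentration cell E°cell = 0, since both electrodes use the same couple.
The compartment with the higher Ag⁺(aq) concentration (1.76 M) acts as the cathode; ions are reduced there and produced at the dilute (0.015 M) anode.
With n = 1, Ecell = −(0.0592/1)·log([dilute]/[conc]) = −(0.0592/1)·log(0.015/1.76) = +0.123 V.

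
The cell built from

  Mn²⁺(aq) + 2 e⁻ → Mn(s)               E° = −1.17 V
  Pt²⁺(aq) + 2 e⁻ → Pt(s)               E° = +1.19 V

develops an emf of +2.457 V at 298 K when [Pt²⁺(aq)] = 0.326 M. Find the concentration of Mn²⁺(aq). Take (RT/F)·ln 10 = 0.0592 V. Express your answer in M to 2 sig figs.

0.00017 M

The Pt²⁺/Pt couple has the larger reduction potential, so it is the cathode: E°cell = +1.19 − (−1.17) = +2.36 V and n = 2.
From the Nernst equation, log Q = n(E° − E)/0.0592 = 2·(+2.36 − (+2.457))/0.0592 = −3.277.
Balancing electrons gives Pt²⁺(aq) + Mn(s) → Pt(s) + Mn²⁺(aq); thus Q = [Mn²⁺(aq)] / [Pt²⁺(aq)].
Solving for the unknown gives log [Mn²⁺(aq)] = −3.764, so [Mn²⁺(aq)] ≈ 0.00017 M.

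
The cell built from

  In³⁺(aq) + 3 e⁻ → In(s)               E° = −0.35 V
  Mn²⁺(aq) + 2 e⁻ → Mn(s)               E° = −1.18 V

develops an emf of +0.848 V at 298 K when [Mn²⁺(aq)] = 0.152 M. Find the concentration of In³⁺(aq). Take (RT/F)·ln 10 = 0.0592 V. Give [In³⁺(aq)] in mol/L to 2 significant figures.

0.48 M

In³⁺/In is the cathode (higher E°); E°cell = −0.35 − (−1.18) = +0.83 V with n = 6.
Since E = E° − (0.0592/n)·log Q, log Q = n(E° − E)/0.0592 = −1.824.
Balancing electrons gives 2 In³⁺(aq) + 3 Mn(s) → 2 In(s) + 3 Mn²⁺(aq); thus Q = [Mn²⁺(aq)]^3 / [In³⁺(aq)]^2.
Isolating [In³⁺(aq)] in Q = 10^{−1.824} yields log [In³⁺(aq)] = −0.315, i.e. 0.48 M.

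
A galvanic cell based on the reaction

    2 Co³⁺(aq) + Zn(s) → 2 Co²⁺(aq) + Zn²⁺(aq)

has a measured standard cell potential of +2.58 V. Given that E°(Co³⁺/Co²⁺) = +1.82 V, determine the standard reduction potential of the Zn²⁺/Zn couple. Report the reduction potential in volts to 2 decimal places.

−0.76 V

In the reaction as written the Co³⁺/Co²⁺ couple is reduced (cathode) and Zn²⁺/Zn is oxidized (anode), so E°cell = E°(Co³⁺/Co²⁺) − E°(Zn²⁺/Zn).
E°(Zn²⁺/Zn) = E°(cathode) − E°cell = +1.82 − (+2.58) = −0.76 V.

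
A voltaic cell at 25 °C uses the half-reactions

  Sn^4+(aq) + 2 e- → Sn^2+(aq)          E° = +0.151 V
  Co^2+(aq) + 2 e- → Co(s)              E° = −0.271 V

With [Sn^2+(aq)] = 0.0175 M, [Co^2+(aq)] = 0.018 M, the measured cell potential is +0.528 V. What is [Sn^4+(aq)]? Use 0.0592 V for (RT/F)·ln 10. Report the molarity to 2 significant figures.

1.2 M

With Sn⁴⁺/Sn²⁺ at the cathode and Co²⁺/Co at the anode, E°cell = +0.151 − (−0.271) = +0.422 V (n = 2).
Rearranging E = E° − (0.0592/n)·log Q gives log Q = 2(+0.422 − (+0.528))/0.0592 = −3.581.
For Sn^4+(aq) + Co(s) → Sn^2+(aq) + Co^2+(aq), the reaction quotient is Q = ([Sn^2+(aq)]·[Co^2+(aq)]) / [Sn^4+(aq)].
Isolating [Sn^4+(aq)] in Q = 10^{−3.581} yields log [Sn^4+(aq)] = 0.079, i.e. 1.2 M.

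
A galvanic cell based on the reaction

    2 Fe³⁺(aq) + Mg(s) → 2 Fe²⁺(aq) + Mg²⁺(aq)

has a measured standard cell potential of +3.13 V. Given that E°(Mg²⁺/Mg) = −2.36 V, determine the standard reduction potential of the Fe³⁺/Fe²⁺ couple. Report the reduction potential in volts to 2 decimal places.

+0.77 V

In the reaction as written the Fe³⁺/Fe²⁺ couple is reduced (cathode) and Mg²⁺/Mg is oxidized (anode), so E°cell = E°(Fe³⁺/Fe²⁺) − E°(Mg²⁺/Mg).
E°(Fe³⁺/Fe²⁺) = E°cell + E°(anode) = +3.13 + (−2.36) = +0.77 V.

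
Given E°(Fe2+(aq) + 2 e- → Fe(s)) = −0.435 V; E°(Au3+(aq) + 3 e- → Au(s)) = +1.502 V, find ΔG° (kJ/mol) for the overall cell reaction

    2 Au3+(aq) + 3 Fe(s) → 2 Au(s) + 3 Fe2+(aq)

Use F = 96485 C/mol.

In the reaction as written Au3+(aq) is reduced, so the Au³⁺/Au couple is the cathode and Fe²⁺/Fe is the anode.
E°cell = +1.502 − (−0.435) = +1.937 V; balancing electrons gives n = 6.
ΔG° = −nFE°cell = −(6)(96485)(+1.937) J/mol = −1121 kJ/mol.

−1121 kJ/mol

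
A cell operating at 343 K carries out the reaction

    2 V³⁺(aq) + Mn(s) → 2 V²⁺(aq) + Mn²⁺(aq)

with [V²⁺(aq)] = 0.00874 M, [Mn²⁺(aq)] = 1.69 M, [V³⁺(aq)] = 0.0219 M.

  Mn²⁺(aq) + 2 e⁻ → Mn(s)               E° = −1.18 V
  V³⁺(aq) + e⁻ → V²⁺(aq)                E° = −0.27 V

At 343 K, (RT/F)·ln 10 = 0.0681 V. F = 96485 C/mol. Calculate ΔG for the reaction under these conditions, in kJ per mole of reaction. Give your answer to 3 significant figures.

With V³⁺/V²⁺ reduced at the cathode, E°cell = −0.27 − (−1.18) = +0.91 V and n = 2.
Q = ([V²⁺(aq)]^2·[Mn²⁺(aq)]) / [V³⁺(aq)]^2 = 0.269, so log Q = −0.570 and E = +0.91 − (0.0681/2)(−0.570) = +0.9294 V.
Then ΔG = −nFE = −2 × 96485 × +0.9294 J/mol = −179 kJ/mol.

−179 kJ/mol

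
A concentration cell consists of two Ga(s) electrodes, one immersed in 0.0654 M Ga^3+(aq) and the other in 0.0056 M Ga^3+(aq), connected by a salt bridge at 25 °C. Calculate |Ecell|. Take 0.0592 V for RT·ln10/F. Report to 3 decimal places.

For a concentration cell E°cell = 0, since both electrodes use the same couple.
The compartment with the higher Ga^3+(aq) concentration (0.0654 M) acts as the cathode; ions are reduced there and produced at the dilute (0.0056 M) anode.
With n = 3, Ecell = −(0.0592/3)·log([dilute]/[conc]) = −(0.0592/3)·log(0.0056/0.0654) = +0.021 V.

0.021 V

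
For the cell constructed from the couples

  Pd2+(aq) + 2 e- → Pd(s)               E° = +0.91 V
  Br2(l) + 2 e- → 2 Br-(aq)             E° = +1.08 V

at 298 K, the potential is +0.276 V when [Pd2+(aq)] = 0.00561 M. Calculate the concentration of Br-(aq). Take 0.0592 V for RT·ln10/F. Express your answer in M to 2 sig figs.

0.22 M

The Br₂/Br⁻ couple has the larger reduction potential, so it is the cathode: E°cell = +1.08 − (+0.91) = +0.17 V and n = 2.
Since E = E° − (0.0592/n)·log Q, log Q = n(E° − E)/0.0592 = −3.581.
For Br2(l) + Pd(s) → 2 Br-(aq) + Pd2+(aq), the reaction quotient is Q = [Br-(aq)]^2·[Pd2+(aq)].
Isolating [Br-(aq)] in Q = 10^{−3.581} yields log [Br-(aq)] = −0.665, i.e. 0.22 M.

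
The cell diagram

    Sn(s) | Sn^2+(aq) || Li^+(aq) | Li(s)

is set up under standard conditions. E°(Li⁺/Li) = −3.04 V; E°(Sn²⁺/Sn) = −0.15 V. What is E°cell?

−2.89 V

By convention the left-hand electrode in cell notation is the anode (oxidation) and the right-hand electrode is the cathode (reduction).
E°cell = E°(right) − E°(left) = −3.04 − (−0.15) = −2.89 V.
The negative sign shows that, as written, the cell would require an external voltage to drive the reaction.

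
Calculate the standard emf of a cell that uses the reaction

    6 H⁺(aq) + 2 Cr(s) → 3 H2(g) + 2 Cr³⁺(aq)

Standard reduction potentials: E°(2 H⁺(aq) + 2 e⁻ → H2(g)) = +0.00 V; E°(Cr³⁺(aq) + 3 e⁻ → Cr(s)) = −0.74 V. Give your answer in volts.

+0.74 V

In the reaction as written, H⁺(aq) is reduced (cathode) and Cr³⁺(aq) is produced by oxidation at the anode.
E°cell = E°(cathode) − E°(anode) = +0.00 − (−0.74) = +0.74 V.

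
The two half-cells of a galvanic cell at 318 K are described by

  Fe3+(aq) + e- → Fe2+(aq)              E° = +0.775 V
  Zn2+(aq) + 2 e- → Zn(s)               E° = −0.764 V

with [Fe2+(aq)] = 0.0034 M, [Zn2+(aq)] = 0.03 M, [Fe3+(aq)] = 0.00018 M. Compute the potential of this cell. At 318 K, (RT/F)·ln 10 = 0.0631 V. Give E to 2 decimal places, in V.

+1.51 V

The Fe³⁺/Fe²⁺ couple has the more positive E°, so it is the cathode; Zn²⁺/Zn is the anode.
The standard potential is +0.775 − (−0.764) = +1.539 V and the balanced reaction transfers n = 2 electrons.
For the overall reaction 2 Fe3+(aq) + Zn(s) → 2 Fe2+(aq) + Zn2+(aq), Q = ([Fe2+(aq)]^2·[Zn2+(aq)]) / [Fe3+(aq)]^2 = 10.7, giving log Q = 1.030.
By the Nernst equation, E = +1.539 − (0.0631/2)·(1.030) = +1.51 V.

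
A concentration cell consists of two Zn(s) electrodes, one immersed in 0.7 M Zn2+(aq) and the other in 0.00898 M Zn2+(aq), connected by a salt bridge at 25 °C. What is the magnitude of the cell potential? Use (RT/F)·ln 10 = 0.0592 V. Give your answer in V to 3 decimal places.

0.056 V

For a concentration cell E°cell = 0, since both electrodes use the same couple.
The compartment with the higher Zn2+(aq) concentration (0.7 M) acts as the cathode; ions are reduced there and produced at the dilute (0.00898 M) anode.
With n = 2, Ecell = −(0.0592/2)·log([dilute]/[conc]) = −(0.0592/2)·log(0.00898/0.7) = +0.056 V.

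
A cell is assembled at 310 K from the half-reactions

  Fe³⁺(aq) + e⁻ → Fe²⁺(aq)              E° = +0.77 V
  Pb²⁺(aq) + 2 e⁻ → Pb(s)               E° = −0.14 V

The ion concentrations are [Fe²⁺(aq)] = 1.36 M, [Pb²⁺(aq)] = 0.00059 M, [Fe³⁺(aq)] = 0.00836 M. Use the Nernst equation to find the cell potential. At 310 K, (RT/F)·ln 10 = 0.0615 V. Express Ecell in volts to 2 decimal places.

Since E°(Fe³⁺/Fe²⁺) > E°(Pb²⁺/Pb), Fe³⁺/Fe²⁺ serves as the cathode.
The standard potential is +0.77 − (−0.14) = +0.91 V and the balanced reaction transfers n = 2 electrons.
Balancing gives 2 Fe³⁺(aq) + Pb(s) → 2 Fe²⁺(aq) + Pb²⁺(aq); hence Q = ([Fe²⁺(aq)]^2·[Pb²⁺(aq)]) / [Fe³⁺(aq)]^2 = 15.6 (log Q = 1.194).
E = E° − (0.0615/n)·log Q = +0.91 − (0.0615/2)(1.194) = +0.87 V.

+0.87 V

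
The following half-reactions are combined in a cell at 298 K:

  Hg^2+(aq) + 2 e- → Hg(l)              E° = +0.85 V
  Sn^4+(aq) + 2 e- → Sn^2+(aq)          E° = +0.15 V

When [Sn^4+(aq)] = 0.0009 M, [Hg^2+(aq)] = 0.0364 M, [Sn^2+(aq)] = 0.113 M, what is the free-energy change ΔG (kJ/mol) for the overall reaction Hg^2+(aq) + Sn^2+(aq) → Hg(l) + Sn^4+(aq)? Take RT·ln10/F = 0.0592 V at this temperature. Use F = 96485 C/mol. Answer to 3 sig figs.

−139 kJ/mol

E°cell = +0.85 − (+0.15) = +0.70 V; the balanced reaction transfers n = 2 electrons.
Here Q = [Sn^4+(aq)] / ([Hg^2+(aq)]·[Sn^2+(aq)]) = 0.219 (log Q = −0.660), giving E = +0.70 − (0.0592/2)·(−0.660) = +0.7195 V.
ΔG = −nFE = −(2)(96485)(+0.7195) J/mol = −139 kJ/mol.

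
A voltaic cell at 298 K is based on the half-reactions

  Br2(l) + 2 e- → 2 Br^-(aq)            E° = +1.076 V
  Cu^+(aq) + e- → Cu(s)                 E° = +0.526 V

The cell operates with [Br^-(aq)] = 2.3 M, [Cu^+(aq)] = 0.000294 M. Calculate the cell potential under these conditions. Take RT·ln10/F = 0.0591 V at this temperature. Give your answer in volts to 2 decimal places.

Since E°(Br₂/Br⁻) > E°(Cu⁺/Cu), Br₂/Br⁻ serves as the cathode.
The standard potential is +1.076 − (+0.526) = +0.550 V and the balanced reaction transfers n = 2 electrons.
Balancing gives Br2(l) + 2 Cu(s) → 2 Br^-(aq) + 2 Cu^+(aq); hence Q = [Br^-(aq)]^2·[Cu^+(aq)]^2 = 4.57×10^−7 (log Q = −6.340).
Applying E = E° − (RT ln10/nF)·log Q gives +0.550 − (0.0591/2)(−6.340) = +0.74 V.

+0.74 V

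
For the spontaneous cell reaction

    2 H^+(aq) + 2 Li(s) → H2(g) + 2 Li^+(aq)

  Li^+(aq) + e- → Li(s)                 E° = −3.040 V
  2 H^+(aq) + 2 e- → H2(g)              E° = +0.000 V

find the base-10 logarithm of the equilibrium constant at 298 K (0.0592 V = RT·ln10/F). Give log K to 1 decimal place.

log K = 102.7

The 2H⁺/H₂ couple is reduced (cathode); E°cell = +0.000 − (−3.040) = +3.040 V with n = 2.
At equilibrium E = 0, so log K = nE°cell / 0.0592 = (2)(+3.040) / 0.0592 = 102.7.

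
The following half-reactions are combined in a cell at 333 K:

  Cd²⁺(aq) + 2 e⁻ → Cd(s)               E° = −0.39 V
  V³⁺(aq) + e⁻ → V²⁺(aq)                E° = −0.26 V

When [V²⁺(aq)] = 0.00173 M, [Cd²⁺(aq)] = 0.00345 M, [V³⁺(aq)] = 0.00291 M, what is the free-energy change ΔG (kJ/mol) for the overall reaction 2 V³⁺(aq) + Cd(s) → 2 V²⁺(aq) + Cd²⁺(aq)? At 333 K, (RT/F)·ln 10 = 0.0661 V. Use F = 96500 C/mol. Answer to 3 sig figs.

E°cell = −0.26 − (−0.39) = +0.13 V; the balanced reaction transfers n = 2 electrons.
Q = ([V²⁺(aq)]^2·[Cd²⁺(aq)]) / [V³⁺(aq)]^2 = 0.00122, so log Q = −2.914 and E = +0.13 − (0.0661/2)(−2.914) = +0.2263 V.
ΔG = −nFE = −(2)(96500)(+0.2263) J/mol = −43.7 kJ/mol.

−43.7 kJ/mol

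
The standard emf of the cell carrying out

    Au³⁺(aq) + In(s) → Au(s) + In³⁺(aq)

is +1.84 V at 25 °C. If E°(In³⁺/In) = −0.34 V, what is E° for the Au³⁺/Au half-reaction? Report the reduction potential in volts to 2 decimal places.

+1.50 V

In the reaction as written the Au³⁺/Au couple is reduced (cathode) and In³⁺/In is oxidized (anode), so E°cell = E°(Au³⁺/Au) − E°(In³⁺/In).
E°(Au³⁺/Au) = E°cell + E°(anode) = +1.84 + (−0.34) = +1.50 V.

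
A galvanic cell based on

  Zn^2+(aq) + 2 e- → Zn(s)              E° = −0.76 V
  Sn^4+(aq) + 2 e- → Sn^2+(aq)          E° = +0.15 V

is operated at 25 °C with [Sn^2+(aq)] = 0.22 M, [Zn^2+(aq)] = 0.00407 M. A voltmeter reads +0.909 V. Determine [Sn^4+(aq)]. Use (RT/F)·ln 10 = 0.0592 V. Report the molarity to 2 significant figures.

Sn⁴⁺/Sn²⁺ is the cathode (higher E°); E°cell = +0.15 − (−0.76) = +0.91 V with n = 2.
Since E = E° − (0.0592/n)·log Q, log Q = n(E° − E)/0.0592 = 0.034.
Balancing electrons gives Sn^4+(aq) + Zn(s) → Sn^2+(aq) + Zn^2+(aq); thus Q = ([Sn^2+(aq)]·[Zn^2+(aq)]) / [Sn^4+(aq)].
Solving for the unknown gives log [Sn^4+(aq)] = −3.082, so [Sn^4+(aq)] ≈ 0.00083 M.

0.00083 M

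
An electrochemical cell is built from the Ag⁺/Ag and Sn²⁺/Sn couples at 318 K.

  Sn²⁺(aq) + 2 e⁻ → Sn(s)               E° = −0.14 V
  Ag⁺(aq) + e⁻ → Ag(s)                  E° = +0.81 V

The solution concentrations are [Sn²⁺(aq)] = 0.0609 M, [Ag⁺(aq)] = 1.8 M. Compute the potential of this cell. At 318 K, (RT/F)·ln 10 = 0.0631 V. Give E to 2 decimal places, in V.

The Ag⁺/Ag couple has the more positive E°, so it is the cathode; Sn²⁺/Sn is the anode.
E°cell = +0.81 − (−0.14) = +0.95 V, with n = 2 electrons transferred.
For the overall reaction 2 Ag⁺(aq) + Sn(s) → 2 Ag(s) + Sn²⁺(aq), Q = [Sn²⁺(aq)] / [Ag⁺(aq)]^2 = 0.0188, giving log Q = −1.726.
E = E° − (0.0631/n)·log Q = +0.95 − (0.0631/2)(−1.726) = +1.00 V.

+1.00 V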